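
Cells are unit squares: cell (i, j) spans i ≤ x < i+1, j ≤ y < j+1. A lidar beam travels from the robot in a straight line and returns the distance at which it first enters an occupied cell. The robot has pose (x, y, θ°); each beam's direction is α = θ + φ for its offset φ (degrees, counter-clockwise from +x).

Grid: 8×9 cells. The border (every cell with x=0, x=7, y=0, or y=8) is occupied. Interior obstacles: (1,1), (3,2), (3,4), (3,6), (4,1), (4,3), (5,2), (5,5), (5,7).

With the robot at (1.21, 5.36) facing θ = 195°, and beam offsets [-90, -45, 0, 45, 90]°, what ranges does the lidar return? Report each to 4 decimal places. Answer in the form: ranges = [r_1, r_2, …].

beam 1: φ=-90°, α=105°
  cosα=-0.2588 sinα=0.9659 | (1,5) | tMaxX 0.8114 tMaxY 0.6626 | tΔX 3.8637 tΔY 1.0353
    t=0.6626 [y] (1,6)
    t=0.8114 [x] (0,6) — stop
  → r_1 = 0.8114
beam 2: φ=-45°, α=150°
  cosα=-0.8660 sinα=0.5000 | (1,5) | tMaxX 0.2425 tMaxY 1.2800 | tΔX 1.1547 tΔY 2.0000
    t=0.2425 [x] (0,5) — stop
  → r_2 = 0.2425
beam 3: φ=0°, α=195°
  cosα=-0.9659 sinα=-0.2588 | (1,5) | tMaxX 0.2174 tMaxY 1.3909 | tΔX 1.0353 tΔY 3.8637
    t=0.2174 [x] (0,5) — stop
  → r_3 = 0.2174
beam 4: φ=45°, α=240°
  cosα=-0.5000 sinα=-0.8660 | (1,5) | tMaxX 0.4200 tMaxY 0.4157 | tΔX 2.0000 tΔY 1.1547
    t=0.4157 [y] (1,4)
    t=0.4200 [x] (0,4) — stop
  → r_4 = 0.4200
beam 5: φ=90°, α=285°
  cosα=0.2588 sinα=-0.9659 | (1,5) | tMaxX 3.0523 tMaxY 0.3727 | tΔX 3.8637 tΔY 1.0353
    t=0.3727 [y] (1,4)
    t=1.4080 [y] (1,3)
    t=2.4433 [y] (1,2)
    t=3.0523 [x] (2,2)
    t=3.4785 [y] (2,1)
    t=4.5138 [y] (2,0) — stop
  → r_5 = 4.5138

ranges = [0.8114, 0.2425, 0.2174, 0.4200, 4.5138]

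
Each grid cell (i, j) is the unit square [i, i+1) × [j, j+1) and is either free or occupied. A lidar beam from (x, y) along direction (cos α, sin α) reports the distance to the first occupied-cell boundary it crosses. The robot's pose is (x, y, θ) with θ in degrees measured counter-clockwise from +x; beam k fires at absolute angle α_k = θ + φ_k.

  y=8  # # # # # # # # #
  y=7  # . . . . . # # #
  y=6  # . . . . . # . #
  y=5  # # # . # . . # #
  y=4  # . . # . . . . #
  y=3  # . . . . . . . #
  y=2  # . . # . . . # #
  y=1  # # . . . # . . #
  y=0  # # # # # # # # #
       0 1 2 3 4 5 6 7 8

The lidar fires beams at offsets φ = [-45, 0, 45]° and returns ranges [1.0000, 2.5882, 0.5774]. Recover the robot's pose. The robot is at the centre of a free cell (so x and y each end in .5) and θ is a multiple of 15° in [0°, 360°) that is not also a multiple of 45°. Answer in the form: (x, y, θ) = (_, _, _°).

The pose lattice has 37·16 = 592 candidates. Test each by forward raycasting.
  (4.5, 6.5, 195°): beam 1 = 3.0000 ≠ 1.0000 ✗
  (6.5, 2.5, 210°): beam 1 = 5.6940 ≠ 1.0000 ✗
  (5.5, 3.5, 195°): beam 1 = 1.7321 ≠ 1.0000 ✗
  (5.5, 4.5, 345°): beam 1 = 4.0415 ≠ 1.0000 ✗
  …
  (5.5, 5.5, 105°): r_1=1.0000, r_2=2.5882, r_3=0.5774 — all match ✓
Only this pose fits every beam.

(x, y, θ) = (5.5, 5.5, 105°)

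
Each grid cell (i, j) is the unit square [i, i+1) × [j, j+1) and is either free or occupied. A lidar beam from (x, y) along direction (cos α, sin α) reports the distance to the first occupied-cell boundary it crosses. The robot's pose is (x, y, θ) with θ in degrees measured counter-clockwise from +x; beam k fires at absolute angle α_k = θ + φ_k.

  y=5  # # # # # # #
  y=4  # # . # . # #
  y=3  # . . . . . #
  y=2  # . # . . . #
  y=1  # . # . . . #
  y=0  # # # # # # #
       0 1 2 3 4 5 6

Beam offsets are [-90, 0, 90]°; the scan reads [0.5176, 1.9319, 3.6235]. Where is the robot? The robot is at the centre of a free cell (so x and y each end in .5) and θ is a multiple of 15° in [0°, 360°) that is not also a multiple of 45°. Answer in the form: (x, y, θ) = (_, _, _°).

(x, y, θ) = (3.5, 1.5, 345°)

Enumerate (i+0.5, j+0.5, θ) over the 15 free cells and 16 admissible headings. For each, cast all 3 beams and compare to the given ranges.
  (1.5, 1.5, 240°): beam 1 = 0.5774 ≠ 0.5176 ✗
  (4.5, 3.5, 195°): beam 1 = 1.5529 ≠ 0.5176 ✗
  (3.5, 1.5, 30°): beam 1 = 0.5774 ≠ 0.5176 ✗
  (3.5, 1.5, 15°): beam 2 = 2.5882 ≠ 1.9319 ✗
  …
  (3.5, 1.5, 345°): r_1=0.5176, r_2=1.9319, r_3=3.6235 — all match ✓
Unique over the lattice → pose = (3.5, 1.5, 345°).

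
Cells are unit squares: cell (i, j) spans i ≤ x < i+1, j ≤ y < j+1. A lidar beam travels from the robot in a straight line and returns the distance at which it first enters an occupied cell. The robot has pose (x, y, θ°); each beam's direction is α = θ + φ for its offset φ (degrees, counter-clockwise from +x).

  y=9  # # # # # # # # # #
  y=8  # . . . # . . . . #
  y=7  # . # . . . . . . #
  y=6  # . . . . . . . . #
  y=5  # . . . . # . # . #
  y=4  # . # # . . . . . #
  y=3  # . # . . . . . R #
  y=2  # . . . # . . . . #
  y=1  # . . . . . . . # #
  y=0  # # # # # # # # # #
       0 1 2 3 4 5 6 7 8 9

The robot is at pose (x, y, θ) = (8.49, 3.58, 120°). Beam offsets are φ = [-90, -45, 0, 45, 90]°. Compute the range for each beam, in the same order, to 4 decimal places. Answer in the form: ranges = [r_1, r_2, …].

beam 1: φ=-90°, α=30°
  cosα=0.8660 sinα=0.5000 | (8,3) | tMaxX 0.5889 tMaxY 0.8400 | tΔX 1.1547 tΔY 2.0000
    t=0.5889 [x] (9,3) — stop
  → r_1 = 0.5889
beam 2: φ=-45°, α=75°
  cosα=0.2588 sinα=0.9659 | (8,3) | tMaxX 1.9705 tMaxY 0.4348 | tΔX 3.8637 tΔY 1.0353
    t=0.4348 [y] (8,4)
    t=1.4701 [y] (8,5)
    t=1.9705 [x] (9,5) — stop
  → r_2 = 1.9705
beam 3: φ=0°, α=120°
  cosα=-0.5000 sinα=0.8660 | (8,3) | tMaxX 0.9800 tMaxY 0.4850 | tΔX 2.0000 tΔY 1.1547
    t=0.4850 [y] (8,4)
    t=0.9800 [x] (7,4)
    t=1.6397 [y] (7,5) — stop
  → r_3 = 1.6397
beam 4: φ=45°, α=165°
  cosα=-0.9659 sinα=0.2588 | (8,3) | tMaxX 0.5073 tMaxY 1.6228 | tΔX 1.0353 tΔY 3.8637
    t=0.5073 [x] (7,3)
    t=1.5426 [x] (6,3)
    t=1.6228 [y] (6,4)
    t=2.5778 [x] (5,4)
    t=3.6131 [x] (4,4)
    t=4.6484 [x] (3,4) — stop
  → r_4 = 4.6484
beam 5: φ=90°, α=210°
  cosα=-0.8660 sinα=-0.5000 | (8,3) | tMaxX 0.5658 tMaxY 1.1600 | tΔX 1.1547 tΔY 2.0000
    t=0.5658 [x] (7,3)
    t=1.1600 [y] (7,2)
    t=1.7205 [x] (6,2)
    t=2.8752 [x] (5,2)
    t=3.1600 [y] (5,1)
    t=4.0299 [x] (4,1)
    t=5.1600 [y] (4,0) — stop
  → r_5 = 5.1600

ranges = [0.5889, 1.9705, 1.6397, 4.6484, 5.1600]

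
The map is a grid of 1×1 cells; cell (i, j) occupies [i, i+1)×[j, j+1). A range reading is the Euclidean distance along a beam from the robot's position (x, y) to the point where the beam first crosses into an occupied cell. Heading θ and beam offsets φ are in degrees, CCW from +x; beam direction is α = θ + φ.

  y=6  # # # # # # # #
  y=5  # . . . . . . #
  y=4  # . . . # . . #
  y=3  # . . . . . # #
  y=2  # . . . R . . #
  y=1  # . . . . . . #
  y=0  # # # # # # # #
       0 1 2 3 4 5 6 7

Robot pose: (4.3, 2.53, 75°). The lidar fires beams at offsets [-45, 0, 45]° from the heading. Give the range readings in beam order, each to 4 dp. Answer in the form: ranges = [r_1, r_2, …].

beam 1: φ=-45°, α=30°
  cosα=0.8660 sinα=0.5000 | (4,2) | tMaxX 0.8083 tMaxY 0.9400 | tΔX 1.1547 tΔY 2.0000
    t=0.8083 [x] (5,2)
    t=0.9400 [y] (5,3)
    t=1.9630 [x] (6,3) — stop
  → r_1 = 1.9630
beam 2: φ=0°, α=75°
  cosα=0.2588 sinα=0.9659 | (4,2) | tMaxX 2.7046 tMaxY 0.4866 | tΔX 3.8637 tΔY 1.0353
    t=0.4866 [y] (4,3)
    t=1.5219 [y] (4,4) — stop
  → r_2 = 1.5219
beam 3: φ=45°, α=120°
  cosα=-0.5000 sinα=0.8660 | (4,2) | tMaxX 0.6000 tMaxY 0.5427 | tΔX 2.0000 tΔY 1.1547
    t=0.5427 [y] (4,3)
    t=0.6000 [x] (3,3)
    t=1.6974 [y] (3,4)
    t=2.6000 [x] (2,4)
    t=2.8521 [y] (2,5)
    t=4.0068 [y] (2,6) — stop
  → r_3 = 4.0068

ranges = [1.9630, 1.5219, 4.0068]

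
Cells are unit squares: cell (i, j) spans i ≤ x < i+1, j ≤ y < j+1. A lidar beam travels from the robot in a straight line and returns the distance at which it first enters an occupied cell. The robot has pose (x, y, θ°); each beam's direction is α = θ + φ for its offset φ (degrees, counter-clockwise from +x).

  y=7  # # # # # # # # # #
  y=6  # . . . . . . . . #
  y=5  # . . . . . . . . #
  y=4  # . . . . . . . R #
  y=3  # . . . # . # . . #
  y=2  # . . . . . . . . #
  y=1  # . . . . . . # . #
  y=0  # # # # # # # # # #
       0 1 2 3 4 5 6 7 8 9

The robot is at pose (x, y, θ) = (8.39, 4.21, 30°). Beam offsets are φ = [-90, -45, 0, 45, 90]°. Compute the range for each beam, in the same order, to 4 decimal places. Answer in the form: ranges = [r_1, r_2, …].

ranges = [1.2200, 0.6315, 0.7044, 2.3569, 3.2216]

beam 1: φ=-90°, α=300°
  cosα=0.5000 sinα=-0.8660 | (8,4) | tMaxX 1.2200 tMaxY 0.2425 | tΔX 2.0000 tΔY 1.1547
    t=0.2425 [y] (8,3)
    t=1.2200 [x] (9,3) — stop
  → r_1 = 1.2200
beam 2: φ=-45°, α=345°
  cosα=0.9659 sinα=-0.2588 | (8,4) | tMaxX 0.6315 tMaxY 0.8114 | tΔX 1.0353 tΔY 3.8637
    t=0.6315 [x] (9,4) — stop
  → r_2 = 0.6315
beam 3: φ=0°, α=30°
  cosα=0.8660 sinα=0.5000 | (8,4) | tMaxX 0.7044 tMaxY 1.5800 | tΔX 1.1547 tΔY 2.0000
    t=0.7044 [x] (9,4) — stop
  → r_3 = 0.7044
beam 4: φ=45°, α=75°
  cosα=0.2588 sinα=0.9659 | (8,4) | tMaxX 2.3569 tMaxY 0.8179 | tΔX 3.8637 tΔY 1.0353
    t=0.8179 [y] (8,5)
    t=1.8531 [y] (8,6)
    t=2.3569 [x] (9,6) — stop
  → r_4 = 2.3569
beam 5: φ=90°, α=120°
  cosα=-0.5000 sinα=0.8660 | (8,4) | tMaxX 0.7800 tMaxY 0.9122 | tΔX 2.0000 tΔY 1.1547
    t=0.7800 [x] (7,4)
    t=0.9122 [y] (7,5)
    t=2.0669 [y] (7,6)
    t=2.7800 [x] (6,6)
    t=3.2216 [y] (6,7) — stop
  → r_5 = 3.2216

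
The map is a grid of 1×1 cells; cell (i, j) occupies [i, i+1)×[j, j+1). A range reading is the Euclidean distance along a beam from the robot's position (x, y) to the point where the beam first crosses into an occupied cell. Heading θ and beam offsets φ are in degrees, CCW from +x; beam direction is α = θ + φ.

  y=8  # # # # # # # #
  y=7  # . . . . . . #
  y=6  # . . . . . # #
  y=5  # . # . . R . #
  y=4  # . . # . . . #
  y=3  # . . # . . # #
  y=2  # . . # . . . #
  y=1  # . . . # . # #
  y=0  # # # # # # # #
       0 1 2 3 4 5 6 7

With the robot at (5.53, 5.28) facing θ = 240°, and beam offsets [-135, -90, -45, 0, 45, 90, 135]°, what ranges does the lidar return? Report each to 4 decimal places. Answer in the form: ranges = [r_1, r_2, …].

ranges = [2.8160, 5.2308, 1.5840, 3.0600, 1.8159, 1.6974, 1.5219]

beam 1: φ=-135°, α=105°
  direction (-0.2588, 0.9659); cell (5,5); t to first gridline: x 2.0478, y 0.7454 (then +3.8637 / +1.0353)
    (5,6) via y @ 0.7454
    (5,7) via y @ 1.7807
    (4,7) via x @ 2.0478
    (4,8) via y @ 2.8160  # hit
  → r_1 = 2.8160
beam 2: φ=-90°, α=150°
  direction (-0.8660, 0.5000); cell (5,5); t to first gridline: x 0.6120, y 1.4400 (then +1.1547 / +2.0000)
    (4,5) via x @ 0.6120
    (4,6) via y @ 1.4400
    (3,6) via x @ 1.7667
    (2,6) via x @ 2.9214
    (2,7) via y @ 3.4400
    (1,7) via x @ 4.0761
    (0,7) via x @ 5.2308  # hit
  → r_2 = 5.2308
beam 3: φ=-45°, α=195°
  direction (-0.9659, -0.2588); cell (5,5); t to first gridline: x 0.5487, y 1.0818 (then +1.0353 / +3.8637)
    (4,5) via x @ 0.5487
    (4,4) via y @ 1.0818
    (3,4) via x @ 1.5840  # hit
  → r_3 = 1.5840
beam 4: φ=0°, α=240°
  direction (-0.5000, -0.8660); cell (5,5); t to first gridline: x 1.0600, y 0.3233 (then +2.0000 / +1.1547)
    (5,4) via y @ 0.3233
    (4,4) via x @ 1.0600
    (4,3) via y @ 1.4780
    (4,2) via y @ 2.6327
    (3,2) via x @ 3.0600  # hit
  → r_4 = 3.0600
beam 5: φ=45°, α=285°
  direction (0.2588, -0.9659); cell (5,5); t to first gridline: x 1.8159, y 0.2899 (then +3.8637 / +1.0353)
    (5,4) via y @ 0.2899
    (5,3) via y @ 1.3252
    (6,3) via x @ 1.8159  # hit
  → r_5 = 1.8159
beam 6: φ=90°, α=330°
  direction (0.8660, -0.5000); cell (5,5); t to first gridline: x 0.5427, y 0.5600 (then +1.1547 / +2.0000)
    (6,5) via x @ 0.5427
    (6,4) via y @ 0.5600
    (7,4) via x @ 1.6974  # hit
  → r_6 = 1.6974
beam 7: φ=135°, α=15°
  direction (0.9659, 0.2588); cell (5,5); t to first gridline: x 0.4866, y 2.7819 (then +1.0353 / +3.8637)
    (6,5) via x @ 0.4866
    (7,5) via x @ 1.5219  # hit
  → r_7 = 1.5219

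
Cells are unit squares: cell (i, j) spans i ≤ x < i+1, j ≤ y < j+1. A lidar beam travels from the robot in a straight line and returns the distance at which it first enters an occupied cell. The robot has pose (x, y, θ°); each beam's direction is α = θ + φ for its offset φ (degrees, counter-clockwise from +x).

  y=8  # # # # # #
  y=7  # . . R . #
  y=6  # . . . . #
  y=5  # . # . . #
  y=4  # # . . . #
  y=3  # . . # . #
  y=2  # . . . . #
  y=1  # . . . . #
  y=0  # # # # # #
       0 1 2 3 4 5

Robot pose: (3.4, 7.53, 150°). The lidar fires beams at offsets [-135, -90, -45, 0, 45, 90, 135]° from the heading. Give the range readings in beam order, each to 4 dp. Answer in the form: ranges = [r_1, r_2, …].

ranges = [1.6564, 0.5427, 0.4866, 0.9400, 2.4847, 1.7667, 6.1819]

beam 1: φ=-135°, α=15°
  d=(0.9659,0.2588)  start (3,7)  tX=0.6212 tY=1.8159  stride 1/|dx|=1.0353 1/|dy|=3.8637
    cross x-line → (4,7), t=0.6212
    cross x-line → (5,7), t=1.6564 (wall)
  → r_1 = 1.6564
beam 2: φ=-90°, α=60°
  d=(0.5000,0.8660)  start (3,7)  tX=1.2000 tY=0.5427  stride 1/|dx|=2.0000 1/|dy|=1.1547
    cross y-line → (3,8), t=0.5427 (wall)
  → r_2 = 0.5427
beam 3: φ=-45°, α=105°
  d=(-0.2588,0.9659)  start (3,7)  tX=1.5455 tY=0.4866  stride 1/|dx|=3.8637 1/|dy|=1.0353
    cross y-line → (3,8), t=0.4866 (wall)
  → r_3 = 0.4866
beam 4: φ=0°, α=150°
  d=(-0.8660,0.5000)  start (3,7)  tX=0.4619 tY=0.9400  stride 1/|dx|=1.1547 1/|dy|=2.0000
    cross x-line → (2,7), t=0.4619
    cross y-line → (2,8), t=0.9400 (wall)
  → r_4 = 0.9400
beam 5: φ=45°, α=195°
  d=(-0.9659,-0.2588)  start (3,7)  tX=0.4141 tY=2.0478  stride 1/|dx|=1.0353 1/|dy|=3.8637
    cross x-line → (2,7), t=0.4141
    cross x-line → (1,7), t=1.4494
    cross y-line → (1,6), t=2.0478
    cross x-line → (0,6), t=2.4847 (wall)
  → r_5 = 2.4847
beam 6: φ=90°, α=240°
  d=(-0.5000,-0.8660)  start (3,7)  tX=0.8000 tY=0.6120  stride 1/|dx|=2.0000 1/|dy|=1.1547
    cross y-line → (3,6), t=0.6120
    cross x-line → (2,6), t=0.8000
    cross y-line → (2,5), t=1.7667 (wall)
  → r_6 = 1.7667
beam 7: φ=135°, α=285°
  d=(0.2588,-0.9659)  start (3,7)  tX=2.3182 tY=0.5487  stride 1/|dx|=3.8637 1/|dy|=1.0353
    cross y-line → (3,6), t=0.5487
    cross y-line → (3,5), t=1.5840
    cross x-line → (4,5), t=2.3182
    cross y-line → (4,4), t=2.6192
    cross y-line → (4,3), t=3.6545
    cross y-line → (4,2), t=4.6898
    cross y-line → (4,1), t=5.7251
    cross x-line → (5,1), t=6.1819 (wall)
  → r_7 = 6.1819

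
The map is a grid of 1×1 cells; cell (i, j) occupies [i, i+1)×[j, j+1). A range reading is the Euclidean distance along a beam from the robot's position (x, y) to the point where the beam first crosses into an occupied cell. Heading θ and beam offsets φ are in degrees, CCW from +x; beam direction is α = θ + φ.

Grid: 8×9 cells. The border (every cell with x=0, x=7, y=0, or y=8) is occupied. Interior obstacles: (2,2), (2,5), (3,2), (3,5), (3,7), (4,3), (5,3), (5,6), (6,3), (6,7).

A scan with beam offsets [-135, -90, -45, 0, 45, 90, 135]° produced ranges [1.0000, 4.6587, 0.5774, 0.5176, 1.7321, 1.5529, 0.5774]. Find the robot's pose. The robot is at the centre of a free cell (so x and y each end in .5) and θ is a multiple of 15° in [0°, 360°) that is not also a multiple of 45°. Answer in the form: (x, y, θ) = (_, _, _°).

(x, y, θ) = (2.5, 1.5, 105°)

The pose lattice has 32·16 = 512 candidates. Test each by forward raycasting.
  (4.5, 1.5, 285°): beam 2 = 1.9319 ≠ 4.6587 ✗
  (1.5, 3.5, 15°): beam 2 = 2.5882 ≠ 4.6587 ✗
  (4.5, 1.5, 150°): beam 1 = 2.5882 ≠ 1.0000 ✗
  (1.5, 5.5, 150°): beam 1 = 0.5176 ≠ 1.0000 ✗
  …
  (2.5, 1.5, 105°): r_1=1.0000, r_2=4.6587, r_3=0.5774, r_4=0.5176, r_5=1.7321, r_6=1.5529, r_7=0.5774 — all match ✓
Unique over the lattice → pose = (2.5, 1.5, 105°).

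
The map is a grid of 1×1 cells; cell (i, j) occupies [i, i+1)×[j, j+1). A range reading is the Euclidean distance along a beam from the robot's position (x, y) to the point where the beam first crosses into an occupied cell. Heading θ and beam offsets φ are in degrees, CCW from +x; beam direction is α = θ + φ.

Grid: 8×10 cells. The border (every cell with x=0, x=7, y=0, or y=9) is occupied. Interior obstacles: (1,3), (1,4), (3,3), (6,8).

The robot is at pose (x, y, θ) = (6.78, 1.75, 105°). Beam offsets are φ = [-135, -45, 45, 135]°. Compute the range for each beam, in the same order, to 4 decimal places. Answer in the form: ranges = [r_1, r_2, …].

ranges = [0.2540, 0.4400, 3.2101, 0.8660]

beam 1: φ=-135°, α=330°
  d=(0.8660,-0.5000)  start (6,1)  tX=0.2540 tY=1.5000  stride 1/|dx|=1.1547 1/|dy|=2.0000
    cross x-line → (7,1), t=0.2540 (wall)
  → r_1 = 0.2540
beam 2: φ=-45°, α=60°
  d=(0.5000,0.8660)  start (6,1)  tX=0.4400 tY=0.2887  stride 1/|dx|=2.0000 1/|dy|=1.1547
    cross y-line → (6,2), t=0.2887
    cross x-line → (7,2), t=0.4400 (wall)
  → r_2 = 0.4400
beam 3: φ=45°, α=150°
  d=(-0.8660,0.5000)  start (6,1)  tX=0.9007 tY=0.5000  stride 1/|dx|=1.1547 1/|dy|=2.0000
    cross y-line → (6,2), t=0.5000
    cross x-line → (5,2), t=0.9007
    cross x-line → (4,2), t=2.0554
    cross y-line → (4,3), t=2.5000
    cross x-line → (3,3), t=3.2101 (wall)
  → r_3 = 3.2101
beam 4: φ=135°, α=240°
  d=(-0.5000,-0.8660)  start (6,1)  tX=1.5600 tY=0.8660  stride 1/|dx|=2.0000 1/|dy|=1.1547
    cross y-line → (6,0), t=0.8660 (wall)
  → r_4 = 0.8660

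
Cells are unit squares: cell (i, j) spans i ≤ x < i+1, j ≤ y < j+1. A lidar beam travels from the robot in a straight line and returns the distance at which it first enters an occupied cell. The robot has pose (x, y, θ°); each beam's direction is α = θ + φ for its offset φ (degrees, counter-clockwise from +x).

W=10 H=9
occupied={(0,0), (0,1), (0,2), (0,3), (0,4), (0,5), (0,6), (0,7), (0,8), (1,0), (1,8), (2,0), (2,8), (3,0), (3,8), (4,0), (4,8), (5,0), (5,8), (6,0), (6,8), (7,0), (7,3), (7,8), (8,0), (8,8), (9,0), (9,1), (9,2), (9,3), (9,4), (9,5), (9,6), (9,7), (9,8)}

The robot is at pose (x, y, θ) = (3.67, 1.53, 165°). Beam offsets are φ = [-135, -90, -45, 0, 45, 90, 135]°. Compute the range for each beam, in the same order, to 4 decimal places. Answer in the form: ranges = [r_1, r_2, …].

ranges = [3.8452, 6.6982, 5.3400, 2.7642, 1.0600, 0.5487, 0.6120]

beam 1: φ=-135°, α=30°
  d=(0.8660,0.5000)  start (3,1)  tX=0.3811 tY=0.9400  stride 1/|dx|=1.1547 1/|dy|=2.0000
    cross x-line → (4,1), t=0.3811
    cross y-line → (4,2), t=0.9400
    cross x-line → (5,2), t=1.5358
    cross x-line → (6,2), t=2.6905
    cross y-line → (6,3), t=2.9400
    cross x-line → (7,3), t=3.8452 (wall)
  → r_1 = 3.8452
beam 2: φ=-90°, α=75°
  d=(0.2588,0.9659)  start (3,1)  tX=1.2750 tY=0.4866  stride 1/|dx|=3.8637 1/|dy|=1.0353
    cross y-line → (3,2), t=0.4866
    cross x-line → (4,2), t=1.2750
    cross y-line → (4,3), t=1.5219
    cross y-line → (4,4), t=2.5571
    cross y-line → (4,5), t=3.5924
    cross y-line → (4,6), t=4.6277
    cross x-line → (5,6), t=5.1387
    cross y-line → (5,7), t=5.6630
    cross y-line → (5,8), t=6.6982 (wall)
  → r_2 = 6.6982
beam 3: φ=-45°, α=120°
  d=(-0.5000,0.8660)  start (3,1)  tX=1.3400 tY=0.5427  stride 1/|dx|=2.0000 1/|dy|=1.1547
    cross y-line → (3,2), t=0.5427
    cross x-line → (2,2), t=1.3400
    cross y-line → (2,3), t=1.6974
    cross y-line → (2,4), t=2.8521
    cross x-line → (1,4), t=3.3400
    cross y-line → (1,5), t=4.0068
    cross y-line → (1,6), t=5.1615
    cross x-line → (0,6), t=5.3400 (wall)
  → r_3 = 5.3400
beam 4: φ=0°, α=165°
  d=(-0.9659,0.2588)  start (3,1)  tX=0.6936 tY=1.8159  stride 1/|dx|=1.0353 1/|dy|=3.8637
    cross x-line → (2,1), t=0.6936
    cross x-line → (1,1), t=1.7289
    cross y-line → (1,2), t=1.8159
    cross x-line → (0,2), t=2.7642 (wall)
  → r_4 = 2.7642
beam 5: φ=45°, α=210°
  d=(-0.8660,-0.5000)  start (3,1)  tX=0.7736 tY=1.0600  stride 1/|dx|=1.1547 1/|dy|=2.0000
    cross x-line → (2,1), t=0.7736
    cross y-line → (2,0), t=1.0600 (wall)
  → r_5 = 1.0600
beam 6: φ=90°, α=255°
  d=(-0.2588,-0.9659)  start (3,1)  tX=2.5887 tY=0.5487  stride 1/|dx|=3.8637 1/|dy|=1.0353
    cross y-line → (3,0), t=0.5487 (wall)
  → r_6 = 0.5487
beam 7: φ=135°, α=300°
  d=(0.5000,-0.8660)  start (3,1)  tX=0.6600 tY=0.6120  stride 1/|dx|=2.0000 1/|dy|=1.1547
    cross y-line → (3,0), t=0.6120 (wall)
  → r_7 = 0.6120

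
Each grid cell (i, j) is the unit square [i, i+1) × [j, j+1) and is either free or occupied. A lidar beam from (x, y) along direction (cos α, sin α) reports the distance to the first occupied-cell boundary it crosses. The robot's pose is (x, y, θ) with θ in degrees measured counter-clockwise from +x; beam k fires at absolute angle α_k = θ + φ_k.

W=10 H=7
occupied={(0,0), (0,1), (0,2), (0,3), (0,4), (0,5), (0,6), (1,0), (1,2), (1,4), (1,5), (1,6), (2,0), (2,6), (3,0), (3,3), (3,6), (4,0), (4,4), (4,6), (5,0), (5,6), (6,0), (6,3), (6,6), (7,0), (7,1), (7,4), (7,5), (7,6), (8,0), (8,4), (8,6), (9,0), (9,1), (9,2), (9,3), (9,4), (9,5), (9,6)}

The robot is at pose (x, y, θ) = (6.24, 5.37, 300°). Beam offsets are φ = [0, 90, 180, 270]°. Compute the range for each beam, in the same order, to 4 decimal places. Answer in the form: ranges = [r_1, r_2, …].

ranges = [1.5200, 0.8776, 0.7275, 1.4318]

beam 1: φ=0°, α=300°
  dir = (cos 300°, sin 300°) = (0.5000, -0.8660); from cell (6,5)
  next x-line at t=1.5200, next y-line at t=0.4272; Δt_x=2.0000, Δt_y=1.1547
    y: enter (6,4) at t=0.4272
    x: enter (7,4) at t=1.5200 ← occupied
  → r_1 = 1.5200
beam 2: φ=90°, α=30°
  dir = (cos 30°, sin 30°) = (0.8660, 0.5000); from cell (6,5)
  next x-line at t=0.8776, next y-line at t=1.2600; Δt_x=1.1547, Δt_y=2.0000
    x: enter (7,5) at t=0.8776 ← occupied
  → r_2 = 0.8776
beam 3: φ=180°, α=120°
  dir = (cos 120°, sin 120°) = (-0.5000, 0.8660); from cell (6,5)
  next x-line at t=0.4800, next y-line at t=0.7275; Δt_x=2.0000, Δt_y=1.1547
    x: enter (5,5) at t=0.4800
    y: enter (5,6) at t=0.7275 ← occupied
  → r_3 = 0.7275
beam 4: φ=270°, α=210°
  dir = (cos 210°, sin 210°) = (-0.8660, -0.5000); from cell (6,5)
  next x-line at t=0.2771, next y-line at t=0.7400; Δt_x=1.1547, Δt_y=2.0000
    x: enter (5,5) at t=0.2771
    y: enter (5,4) at t=0.7400
    x: enter (4,4) at t=1.4318 ← occupied
  → r_4 = 1.4318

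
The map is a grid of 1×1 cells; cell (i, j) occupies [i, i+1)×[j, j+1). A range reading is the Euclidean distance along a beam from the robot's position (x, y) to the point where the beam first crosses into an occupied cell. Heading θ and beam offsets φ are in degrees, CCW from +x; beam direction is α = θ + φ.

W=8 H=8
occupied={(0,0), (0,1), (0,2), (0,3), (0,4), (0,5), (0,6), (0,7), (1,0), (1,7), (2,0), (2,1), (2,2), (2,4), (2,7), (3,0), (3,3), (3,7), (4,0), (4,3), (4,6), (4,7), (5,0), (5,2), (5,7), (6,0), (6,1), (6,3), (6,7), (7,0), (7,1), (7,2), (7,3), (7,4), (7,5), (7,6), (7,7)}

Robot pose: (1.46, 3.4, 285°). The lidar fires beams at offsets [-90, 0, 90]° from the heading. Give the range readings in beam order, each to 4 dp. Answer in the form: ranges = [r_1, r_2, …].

beam 1: φ=-90°, α=195°
  direction (-0.9659, -0.2588); cell (1,3); t to first gridline: x 0.4762, y 1.5455 (then +1.0353 / +3.8637)
    (0,3) via x @ 0.4762  # hit
  → r_1 = 0.4762
beam 2: φ=0°, α=285°
  direction (0.2588, -0.9659); cell (1,3); t to first gridline: x 2.0864, y 0.4141 (then +3.8637 / +1.0353)
    (1,2) via y @ 0.4141
    (1,1) via y @ 1.4494
    (2,1) via x @ 2.0864  # hit
  → r_2 = 2.0864
beam 3: φ=90°, α=15°
  direction (0.9659, 0.2588); cell (1,3); t to first gridline: x 0.5590, y 2.3182 (then +1.0353 / +3.8637)
    (2,3) via x @ 0.5590
    (3,3) via x @ 1.5943  # hit
  → r_3 = 1.5943

ranges = [0.4762, 2.0864, 1.5943]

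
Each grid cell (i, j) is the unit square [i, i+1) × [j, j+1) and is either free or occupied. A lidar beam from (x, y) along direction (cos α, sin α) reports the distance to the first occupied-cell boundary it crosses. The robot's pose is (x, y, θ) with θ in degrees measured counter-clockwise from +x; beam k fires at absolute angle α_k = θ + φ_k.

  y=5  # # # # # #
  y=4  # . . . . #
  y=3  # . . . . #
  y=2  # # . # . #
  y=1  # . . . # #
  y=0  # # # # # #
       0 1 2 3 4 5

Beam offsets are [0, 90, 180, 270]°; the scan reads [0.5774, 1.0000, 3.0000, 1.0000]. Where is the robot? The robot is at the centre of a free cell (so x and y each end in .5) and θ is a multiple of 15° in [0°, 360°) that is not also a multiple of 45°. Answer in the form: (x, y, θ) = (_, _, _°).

(x, y, θ) = (4.5, 3.5, 330°)

Candidates: 13 free-cell centres × 16 headings = 208 poses. Raycast each; keep the one whose scan matches to 4 dp.
  (3.5, 4.5, 150°): beam 1 = 1.0000 ≠ 0.5774 ✗
  (2.5, 3.5, 120°): beam 1 = 1.7321 ≠ 0.5774 ✗
  (3.5, 3.5, 240°): beam 2 = 1.7321 ≠ 1.0000 ✗
  (3.5, 1.5, 165°): beam 1 = 1.9319 ≠ 0.5774 ✗
  …
  (4.5, 3.5, 330°): r_1=0.5774, r_2=1.0000, r_3=3.0000, r_4=1.0000 — all match ✓
Unique over the lattice → pose = (4.5, 3.5, 330°).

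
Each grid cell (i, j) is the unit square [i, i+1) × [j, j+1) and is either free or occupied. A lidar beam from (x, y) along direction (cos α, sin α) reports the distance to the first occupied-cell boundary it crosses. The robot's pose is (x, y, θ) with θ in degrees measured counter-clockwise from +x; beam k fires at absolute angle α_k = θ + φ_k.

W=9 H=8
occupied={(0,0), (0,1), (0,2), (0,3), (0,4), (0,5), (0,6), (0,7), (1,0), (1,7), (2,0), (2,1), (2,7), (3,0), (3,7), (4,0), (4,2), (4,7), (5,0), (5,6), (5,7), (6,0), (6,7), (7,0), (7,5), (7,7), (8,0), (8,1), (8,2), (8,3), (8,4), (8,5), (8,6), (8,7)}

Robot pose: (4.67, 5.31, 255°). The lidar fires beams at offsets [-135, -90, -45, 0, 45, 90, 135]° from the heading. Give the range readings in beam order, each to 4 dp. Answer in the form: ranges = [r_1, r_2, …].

ranges = [1.9514, 3.7995, 4.2378, 2.3915, 4.9768, 3.4475, 1.3800]

beam 1: φ=-135°, α=120°
  cosα=-0.5000 sinα=0.8660 | (4,5) | tMaxX 1.3400 tMaxY 0.7967 | tΔX 2.0000 tΔY 1.1547
    t=0.7967 [y] (4,6)
    t=1.3400 [x] (3,6)
    t=1.9514 [y] (3,7) — stop
  → r_1 = 1.9514
beam 2: φ=-90°, α=165°
  cosα=-0.9659 sinα=0.2588 | (4,5) | tMaxX 0.6936 tMaxY 2.6660 | tΔX 1.0353 tΔY 3.8637
    t=0.6936 [x] (3,5)
    t=1.7289 [x] (2,5)
    t=2.6660 [y] (2,6)
    t=2.7642 [x] (1,6)
    t=3.7995 [x] (0,6) — stop
  → r_2 = 3.7995
beam 3: φ=-45°, α=210°
  cosα=-0.8660 sinα=-0.5000 | (4,5) | tMaxX 0.7736 tMaxY 0.6200 | tΔX 1.1547 tΔY 2.0000
    t=0.6200 [y] (4,4)
    t=0.7736 [x] (3,4)
    t=1.9283 [x] (2,4)
    t=2.6200 [y] (2,3)
    t=3.0831 [x] (1,3)
    t=4.2378 [x] (0,3) — stop
  → r_3 = 4.2378
beam 4: φ=0°, α=255°
  cosα=-0.2588 sinα=-0.9659 | (4,5) | tMaxX 2.5887 tMaxY 0.3209 | tΔX 3.8637 tΔY 1.0353
    t=0.3209 [y] (4,4)
    t=1.3562 [y] (4,3)
    t=2.3915 [y] (4,2) — stop
  → r_4 = 2.3915
beam 5: φ=45°, α=300°
  cosα=0.5000 sinα=-0.8660 | (4,5) | tMaxX 0.6600 tMaxY 0.3580 | tΔX 2.0000 tΔY 1.1547
    t=0.3580 [y] (4,4)
    t=0.6600 [x] (5,4)
    t=1.5127 [y] (5,3)
    t=2.6600 [x] (6,3)
    t=2.6674 [y] (6,2)
    t=3.8221 [y] (6,1)
    t=4.6600 [x] (7,1)
    t=4.9768 [y] (7,0) — stop
  → r_5 = 4.9768
beam 6: φ=90°, α=345°
  cosα=0.9659 sinα=-0.2588 | (4,5) | tMaxX 0.3416 tMaxY 1.1977 | tΔX 1.0353 tΔY 3.8637
    t=0.3416 [x] (5,5)
    t=1.1977 [y] (5,4)
    t=1.3769 [x] (6,4)
    t=2.4122 [x] (7,4)
    t=3.4475 [x] (8,4) — stop
  → r_6 = 3.4475
beam 7: φ=135°, α=30°
  cosα=0.8660 sinα=0.5000 | (4,5) | tMaxX 0.3811 tMaxY 1.3800 | tΔX 1.1547 tΔY 2.0000
    t=0.3811 [x] (5,5)
    t=1.3800 [y] (5,6) — stop
  → r_7 = 1.3800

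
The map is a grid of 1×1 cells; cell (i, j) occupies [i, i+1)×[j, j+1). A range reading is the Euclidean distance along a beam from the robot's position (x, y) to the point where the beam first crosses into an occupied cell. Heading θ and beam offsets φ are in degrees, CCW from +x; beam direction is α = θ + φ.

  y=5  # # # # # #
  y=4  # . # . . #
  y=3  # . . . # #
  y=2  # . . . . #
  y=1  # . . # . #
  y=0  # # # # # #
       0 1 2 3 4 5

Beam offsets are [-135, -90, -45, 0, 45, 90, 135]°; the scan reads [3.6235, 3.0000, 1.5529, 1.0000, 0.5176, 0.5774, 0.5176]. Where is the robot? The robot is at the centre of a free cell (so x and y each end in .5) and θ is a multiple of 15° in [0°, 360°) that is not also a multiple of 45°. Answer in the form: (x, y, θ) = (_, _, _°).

Enumerate (i+0.5, j+0.5, θ) over the 13 free cells and 16 admissible headings. For each, cast all 7 beams and compare to the given ranges.
  (1.5, 1.5, 240°): beam 1 = 1.9319 ≠ 3.6235 ✗
  (2.5, 2.5, 195°): beam 1 = 2.8868 ≠ 3.6235 ✗
  (1.5, 2.5, 330°): beam 1 = 0.5176 ≠ 3.6235 ✗
  (3.5, 3.5, 195°): beam 1 = 1.7321 ≠ 3.6235 ✗
  …
  (2.5, 1.5, 210°): r_1=3.6235, r_2=3.0000, r_3=1.5529, r_4=1.0000, r_5=0.5176, r_6=0.5774, r_7=0.5176 — all match ✓
Unique over the lattice → pose = (2.5, 1.5, 210°).

(x, y, θ) = (2.5, 1.5, 210°)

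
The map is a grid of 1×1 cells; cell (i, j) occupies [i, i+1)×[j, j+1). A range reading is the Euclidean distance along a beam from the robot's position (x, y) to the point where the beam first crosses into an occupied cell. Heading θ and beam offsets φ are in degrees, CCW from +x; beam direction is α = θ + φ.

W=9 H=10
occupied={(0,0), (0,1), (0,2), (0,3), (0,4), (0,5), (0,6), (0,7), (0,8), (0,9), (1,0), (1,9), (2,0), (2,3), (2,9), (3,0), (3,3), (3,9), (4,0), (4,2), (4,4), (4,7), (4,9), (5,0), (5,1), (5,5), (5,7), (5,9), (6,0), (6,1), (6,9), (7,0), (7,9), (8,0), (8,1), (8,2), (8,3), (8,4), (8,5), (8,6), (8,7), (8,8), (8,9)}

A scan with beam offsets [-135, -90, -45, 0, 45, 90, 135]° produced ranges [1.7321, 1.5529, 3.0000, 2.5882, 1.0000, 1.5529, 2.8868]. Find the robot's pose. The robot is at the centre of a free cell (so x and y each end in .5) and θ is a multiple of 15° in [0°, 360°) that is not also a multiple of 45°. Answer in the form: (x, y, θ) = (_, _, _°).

(x, y, θ) = (6.5, 4.5, 105°)

The pose lattice has 47·16 = 752 candidates. Test each by forward raycasting.
  (7.5, 7.5, 165°): beam 1 = 0.5774 ≠ 1.7321 ✗
  (7.5, 1.5, 165°): beam 1 = 0.5774 ≠ 1.7321 ✗
  (5.5, 2.5, 300°): beam 1 = 0.5176 ≠ 1.7321 ✗
  (7.5, 5.5, 60°): beam 1 = 1.9319 ≠ 1.7321 ✗
  …
  (6.5, 4.5, 105°): r_1=1.7321, r_2=1.5529, r_3=3.0000, r_4=2.5882, r_5=1.0000, r_6=1.5529, r_7=2.8868 — all match ✓
No second candidate reproduces the full scan.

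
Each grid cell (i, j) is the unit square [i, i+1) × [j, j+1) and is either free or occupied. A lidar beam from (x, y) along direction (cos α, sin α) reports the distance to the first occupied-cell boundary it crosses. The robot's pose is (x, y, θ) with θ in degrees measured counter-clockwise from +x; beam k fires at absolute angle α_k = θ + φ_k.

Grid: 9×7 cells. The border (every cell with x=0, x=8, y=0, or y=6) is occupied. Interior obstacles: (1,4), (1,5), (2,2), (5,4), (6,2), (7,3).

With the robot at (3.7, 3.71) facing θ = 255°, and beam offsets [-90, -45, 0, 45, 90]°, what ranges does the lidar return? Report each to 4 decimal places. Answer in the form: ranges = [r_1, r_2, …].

beam 1: φ=-90°, α=165°
  d=(-0.9659,0.2588)  start (3,3)  tX=0.7247 tY=1.1205  stride 1/|dx|=1.0353 1/|dy|=3.8637
    cross x-line → (2,3), t=0.7247
    cross y-line → (2,4), t=1.1205
    cross x-line → (1,4), t=1.7600 (wall)
  → r_1 = 1.7600
beam 2: φ=-45°, α=210°
  d=(-0.8660,-0.5000)  start (3,3)  tX=0.8083 tY=1.4200  stride 1/|dx|=1.1547 1/|dy|=2.0000
    cross x-line → (2,3), t=0.8083
    cross y-line → (2,2), t=1.4200 (wall)
  → r_2 = 1.4200
beam 3: φ=0°, α=255°
  d=(-0.2588,-0.9659)  start (3,3)  tX=2.7046 tY=0.7350  stride 1/|dx|=3.8637 1/|dy|=1.0353
    cross y-line → (3,2), t=0.7350
    cross y-line → (3,1), t=1.7703
    cross x-line → (2,1), t=2.7046
    cross y-line → (2,0), t=2.8056 (wall)
  → r_3 = 2.8056
beam 4: φ=45°, α=300°
  d=(0.5000,-0.8660)  start (3,3)  tX=0.6000 tY=0.8198  stride 1/|dx|=2.0000 1/|dy|=1.1547
    cross x-line → (4,3), t=0.6000
    cross y-line → (4,2), t=0.8198
    cross y-line → (4,1), t=1.9745
    cross x-line → (5,1), t=2.6000
    cross y-line → (5,0), t=3.1292 (wall)
  → r_4 = 3.1292
beam 5: φ=90°, α=345°
  d=(0.9659,-0.2588)  start (3,3)  tX=0.3106 tY=2.7432  stride 1/|dx|=1.0353 1/|dy|=3.8637
    cross x-line → (4,3), t=0.3106
    cross x-line → (5,3), t=1.3459
    cross x-line → (6,3), t=2.3811
    cross y-line → (6,2), t=2.7432 (wall)
  → r_5 = 2.7432

ranges = [1.7600, 1.4200, 2.8056, 3.1292, 2.7432]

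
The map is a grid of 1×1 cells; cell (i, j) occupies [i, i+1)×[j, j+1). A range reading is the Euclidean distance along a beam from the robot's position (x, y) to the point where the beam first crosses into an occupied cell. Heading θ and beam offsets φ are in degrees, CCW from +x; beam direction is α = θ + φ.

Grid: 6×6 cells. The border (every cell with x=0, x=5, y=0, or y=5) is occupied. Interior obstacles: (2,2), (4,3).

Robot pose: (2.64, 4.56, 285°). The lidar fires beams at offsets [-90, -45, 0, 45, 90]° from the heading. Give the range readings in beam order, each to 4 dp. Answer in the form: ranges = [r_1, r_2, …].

ranges = [1.6979, 3.2800, 3.6856, 1.5704, 1.7000]

beam 1: φ=-90°, α=195°
  d=(-0.9659,-0.2588)  start (2,4)  tX=0.6626 tY=2.1637  stride 1/|dx|=1.0353 1/|dy|=3.8637
    cross x-line → (1,4), t=0.6626
    cross x-line → (0,4), t=1.6979 (wall)
  → r_1 = 1.6979
beam 2: φ=-45°, α=240°
  d=(-0.5000,-0.8660)  start (2,4)  tX=1.2800 tY=0.6466  stride 1/|dx|=2.0000 1/|dy|=1.1547
    cross y-line → (2,3), t=0.6466
    cross x-line → (1,3), t=1.2800
    cross y-line → (1,2), t=1.8013
    cross y-line → (1,1), t=2.9560
    cross x-line → (0,1), t=3.2800 (wall)
  → r_2 = 3.2800
beam 3: φ=0°, α=285°
  d=(0.2588,-0.9659)  start (2,4)  tX=1.3909 tY=0.5798  stride 1/|dx|=3.8637 1/|dy|=1.0353
    cross y-line → (2,3), t=0.5798
    cross x-line → (3,3), t=1.3909
    cross y-line → (3,2), t=1.6150
    cross y-line → (3,1), t=2.6503
    cross y-line → (3,0), t=3.6856 (wall)
  → r_3 = 3.6856
beam 4: φ=45°, α=330°
  d=(0.8660,-0.5000)  start (2,4)  tX=0.4157 tY=1.1200  stride 1/|dx|=1.1547 1/|dy|=2.0000
    cross x-line → (3,4), t=0.4157
    cross y-line → (3,3), t=1.1200
    cross x-line → (4,3), t=1.5704 (wall)
  → r_4 = 1.5704
beam 5: φ=90°, α=15°
  d=(0.9659,0.2588)  start (2,4)  tX=0.3727 tY=1.7000  stride 1/|dx|=1.0353 1/|dy|=3.8637
    cross x-line → (3,4), t=0.3727
    cross x-line → (4,4), t=1.4080
    cross y-line → (4,5), t=1.7000 (wall)
  → r_5 = 1.7000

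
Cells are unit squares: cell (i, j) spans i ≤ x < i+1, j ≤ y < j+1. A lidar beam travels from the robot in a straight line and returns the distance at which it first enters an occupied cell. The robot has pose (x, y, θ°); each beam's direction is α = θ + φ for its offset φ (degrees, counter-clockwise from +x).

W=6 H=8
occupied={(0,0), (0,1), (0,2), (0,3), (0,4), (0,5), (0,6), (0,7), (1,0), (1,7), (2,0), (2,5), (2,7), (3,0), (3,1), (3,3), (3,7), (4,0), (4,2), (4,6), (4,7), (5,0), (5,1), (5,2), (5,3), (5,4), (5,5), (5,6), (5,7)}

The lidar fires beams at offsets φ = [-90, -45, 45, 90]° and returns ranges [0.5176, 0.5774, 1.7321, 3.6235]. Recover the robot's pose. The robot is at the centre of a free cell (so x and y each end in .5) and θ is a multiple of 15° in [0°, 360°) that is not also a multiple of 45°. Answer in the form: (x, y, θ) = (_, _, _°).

Candidates: 19 free-cell centres × 16 headings = 304 poses. Raycast each; keep the one whose scan matches to 4 dp.
  (2.5, 6.5, 195°): beam 2 = 1.0000 ≠ 0.5774 ✗
  (2.5, 2.5, 15°): beam 1 = 1.5529 ≠ 0.5176 ✗
  (1.5, 4.5, 345°): beam 1 = 1.9319 ≠ 0.5176 ✗
  …
  (2.5, 4.5, 165°): r_1=0.5176, r_2=0.5774, r_3=1.7321, r_4=3.6235 — all match ✓
Unique over the lattice → pose = (2.5, 4.5, 165°).

(x, y, θ) = (2.5, 4.5, 165°)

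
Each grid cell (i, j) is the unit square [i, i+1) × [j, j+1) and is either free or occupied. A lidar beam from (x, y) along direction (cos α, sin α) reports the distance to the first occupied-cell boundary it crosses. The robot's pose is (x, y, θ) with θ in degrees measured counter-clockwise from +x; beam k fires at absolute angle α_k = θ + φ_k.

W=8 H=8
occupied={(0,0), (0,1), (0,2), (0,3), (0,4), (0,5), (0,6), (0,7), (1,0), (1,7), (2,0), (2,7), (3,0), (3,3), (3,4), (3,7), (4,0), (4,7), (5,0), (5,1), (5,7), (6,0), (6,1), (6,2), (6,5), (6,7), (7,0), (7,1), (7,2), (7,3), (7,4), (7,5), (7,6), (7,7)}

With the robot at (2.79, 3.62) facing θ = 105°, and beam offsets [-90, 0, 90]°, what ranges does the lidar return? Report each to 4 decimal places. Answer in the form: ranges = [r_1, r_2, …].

ranges = [0.2174, 3.4992, 1.8531]

beam 1: φ=-90°, α=15°
  direction (0.9659, 0.2588); cell (2,3); t to first gridline: x 0.2174, y 1.4682 (then +1.0353 / +3.8637)
    (3,3) via x @ 0.2174  # hit
  → r_1 = 0.2174
beam 2: φ=0°, α=105°
  direction (-0.2588, 0.9659); cell (2,3); t to first gridline: x 3.0523, y 0.3934 (then +3.8637 / +1.0353)
    (2,4) via y @ 0.3934
    (2,5) via y @ 1.4287
    (2,6) via y @ 2.4640
    (1,6) via x @ 3.0523
    (1,7) via y @ 3.4992  # hit
  → r_2 = 3.4992
beam 3: φ=90°, α=195°
  direction (-0.9659, -0.2588); cell (2,3); t to first gridline: x 0.8179, y 2.3955 (then +1.0353 / +3.8637)
    (1,3) via x @ 0.8179
    (0,3) via x @ 1.8531  # hit
  → r_3 = 1.8531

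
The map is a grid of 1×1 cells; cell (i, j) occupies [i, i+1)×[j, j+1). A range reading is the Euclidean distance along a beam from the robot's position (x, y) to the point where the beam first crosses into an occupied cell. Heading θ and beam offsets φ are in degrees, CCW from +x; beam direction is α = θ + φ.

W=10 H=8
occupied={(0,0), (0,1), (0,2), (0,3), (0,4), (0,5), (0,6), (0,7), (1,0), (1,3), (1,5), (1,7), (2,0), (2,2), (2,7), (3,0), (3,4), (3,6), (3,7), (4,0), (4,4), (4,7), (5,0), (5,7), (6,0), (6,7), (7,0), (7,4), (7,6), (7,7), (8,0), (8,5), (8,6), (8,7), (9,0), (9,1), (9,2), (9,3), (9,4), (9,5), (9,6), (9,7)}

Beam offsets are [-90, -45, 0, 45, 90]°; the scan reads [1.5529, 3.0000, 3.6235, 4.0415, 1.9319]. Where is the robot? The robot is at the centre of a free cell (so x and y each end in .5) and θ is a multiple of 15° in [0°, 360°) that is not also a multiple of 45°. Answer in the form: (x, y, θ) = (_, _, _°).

(x, y, θ) = (5.5, 2.5, 15°)

The pose lattice has 38·16 = 608 candidates. Test each by forward raycasting.
  (1.5, 1.5, 75°): beam 1 = 1.9319 ≠ 1.5529 ✗
  (2.5, 3.5, 15°): beam 1 = 0.5176 ≠ 1.5529 ✗
  (7.5, 1.5, 195°): beam 1 = 5.6940 ≠ 1.5529 ✗
  (6.5, 2.5, 345°): beam 2 = 1.7321 ≠ 3.0000 ✗
  …
  (5.5, 2.5, 15°): r_1=1.5529, r_2=3.0000, r_3=3.6235, r_4=4.0415, r_5=1.9319 — all match ✓
No second candidate reproduces the full scan.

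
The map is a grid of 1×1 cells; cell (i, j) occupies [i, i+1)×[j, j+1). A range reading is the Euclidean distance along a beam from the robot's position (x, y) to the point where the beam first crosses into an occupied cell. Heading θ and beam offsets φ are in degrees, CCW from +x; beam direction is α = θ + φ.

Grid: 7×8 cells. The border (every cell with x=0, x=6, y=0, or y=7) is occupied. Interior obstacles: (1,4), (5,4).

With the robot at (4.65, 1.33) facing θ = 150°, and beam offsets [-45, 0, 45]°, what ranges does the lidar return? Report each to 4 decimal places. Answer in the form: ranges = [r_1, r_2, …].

ranges = [5.8700, 4.2147, 1.2750]

beam 1: φ=-45°, α=105°
  d=(-0.2588,0.9659)  start (4,1)  tX=2.5114 tY=0.6936  stride 1/|dx|=3.8637 1/|dy|=1.0353
    cross y-line → (4,2), t=0.6936
    cross y-line → (4,3), t=1.7289
    cross x-line → (3,3), t=2.5114
    cross y-line → (3,4), t=2.7642
    cross y-line → (3,5), t=3.7995
    cross y-line → (3,6), t=4.8347
    cross y-line → (3,7), t=5.8700 (wall)
  → r_1 = 5.8700
beam 2: φ=0°, α=150°
  d=(-0.8660,0.5000)  start (4,1)  tX=0.7506 tY=1.3400  stride 1/|dx|=1.1547 1/|dy|=2.0000
    cross x-line → (3,1), t=0.7506
    cross y-line → (3,2), t=1.3400
    cross x-line → (2,2), t=1.9053
    cross x-line → (1,2), t=3.0600
    cross y-line → (1,3), t=3.3400
    cross x-line → (0,3), t=4.2147 (wall)
  → r_2 = 4.2147
beam 3: φ=45°, α=195°
  d=(-0.9659,-0.2588)  start (4,1)  tX=0.6729 tY=1.2750  stride 1/|dx|=1.0353 1/|dy|=3.8637
    cross x-line → (3,1), t=0.6729
    cross y-line → (3,0), t=1.2750 (wall)
  → r_3 = 1.2750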